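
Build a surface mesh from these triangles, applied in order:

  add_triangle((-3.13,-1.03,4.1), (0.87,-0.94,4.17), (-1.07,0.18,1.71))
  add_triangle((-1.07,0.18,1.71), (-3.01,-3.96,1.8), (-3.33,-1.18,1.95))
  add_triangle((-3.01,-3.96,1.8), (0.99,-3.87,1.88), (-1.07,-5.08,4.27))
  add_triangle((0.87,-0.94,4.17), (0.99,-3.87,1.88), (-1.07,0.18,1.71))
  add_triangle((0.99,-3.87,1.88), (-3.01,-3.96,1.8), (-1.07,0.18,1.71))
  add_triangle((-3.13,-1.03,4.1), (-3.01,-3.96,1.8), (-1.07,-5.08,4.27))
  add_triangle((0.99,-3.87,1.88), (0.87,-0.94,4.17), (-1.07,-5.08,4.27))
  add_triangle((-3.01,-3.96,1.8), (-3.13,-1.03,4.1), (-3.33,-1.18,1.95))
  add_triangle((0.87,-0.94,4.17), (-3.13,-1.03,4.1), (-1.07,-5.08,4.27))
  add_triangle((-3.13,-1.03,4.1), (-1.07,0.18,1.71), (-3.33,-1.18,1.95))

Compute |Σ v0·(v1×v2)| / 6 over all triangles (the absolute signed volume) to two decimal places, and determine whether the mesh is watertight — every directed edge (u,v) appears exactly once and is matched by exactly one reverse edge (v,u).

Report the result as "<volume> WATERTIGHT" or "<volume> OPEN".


28.55 WATERTIGHT

Per-triangle v0·(v1×v2)/6:
  t1: +1.6712
  t2: -1.7514
  t3: +4.8655
  t4: -3.1823
  t5: -4.7458
  t6: +9.7284
  t7: +6.4071
  t8: +3.6423
  t9: +11.2606
  t10: +0.6560
Σ = +28.5514 → |volume| = 28.55

Directed edges: 30 total, each appears once with its reverse present → watertight.


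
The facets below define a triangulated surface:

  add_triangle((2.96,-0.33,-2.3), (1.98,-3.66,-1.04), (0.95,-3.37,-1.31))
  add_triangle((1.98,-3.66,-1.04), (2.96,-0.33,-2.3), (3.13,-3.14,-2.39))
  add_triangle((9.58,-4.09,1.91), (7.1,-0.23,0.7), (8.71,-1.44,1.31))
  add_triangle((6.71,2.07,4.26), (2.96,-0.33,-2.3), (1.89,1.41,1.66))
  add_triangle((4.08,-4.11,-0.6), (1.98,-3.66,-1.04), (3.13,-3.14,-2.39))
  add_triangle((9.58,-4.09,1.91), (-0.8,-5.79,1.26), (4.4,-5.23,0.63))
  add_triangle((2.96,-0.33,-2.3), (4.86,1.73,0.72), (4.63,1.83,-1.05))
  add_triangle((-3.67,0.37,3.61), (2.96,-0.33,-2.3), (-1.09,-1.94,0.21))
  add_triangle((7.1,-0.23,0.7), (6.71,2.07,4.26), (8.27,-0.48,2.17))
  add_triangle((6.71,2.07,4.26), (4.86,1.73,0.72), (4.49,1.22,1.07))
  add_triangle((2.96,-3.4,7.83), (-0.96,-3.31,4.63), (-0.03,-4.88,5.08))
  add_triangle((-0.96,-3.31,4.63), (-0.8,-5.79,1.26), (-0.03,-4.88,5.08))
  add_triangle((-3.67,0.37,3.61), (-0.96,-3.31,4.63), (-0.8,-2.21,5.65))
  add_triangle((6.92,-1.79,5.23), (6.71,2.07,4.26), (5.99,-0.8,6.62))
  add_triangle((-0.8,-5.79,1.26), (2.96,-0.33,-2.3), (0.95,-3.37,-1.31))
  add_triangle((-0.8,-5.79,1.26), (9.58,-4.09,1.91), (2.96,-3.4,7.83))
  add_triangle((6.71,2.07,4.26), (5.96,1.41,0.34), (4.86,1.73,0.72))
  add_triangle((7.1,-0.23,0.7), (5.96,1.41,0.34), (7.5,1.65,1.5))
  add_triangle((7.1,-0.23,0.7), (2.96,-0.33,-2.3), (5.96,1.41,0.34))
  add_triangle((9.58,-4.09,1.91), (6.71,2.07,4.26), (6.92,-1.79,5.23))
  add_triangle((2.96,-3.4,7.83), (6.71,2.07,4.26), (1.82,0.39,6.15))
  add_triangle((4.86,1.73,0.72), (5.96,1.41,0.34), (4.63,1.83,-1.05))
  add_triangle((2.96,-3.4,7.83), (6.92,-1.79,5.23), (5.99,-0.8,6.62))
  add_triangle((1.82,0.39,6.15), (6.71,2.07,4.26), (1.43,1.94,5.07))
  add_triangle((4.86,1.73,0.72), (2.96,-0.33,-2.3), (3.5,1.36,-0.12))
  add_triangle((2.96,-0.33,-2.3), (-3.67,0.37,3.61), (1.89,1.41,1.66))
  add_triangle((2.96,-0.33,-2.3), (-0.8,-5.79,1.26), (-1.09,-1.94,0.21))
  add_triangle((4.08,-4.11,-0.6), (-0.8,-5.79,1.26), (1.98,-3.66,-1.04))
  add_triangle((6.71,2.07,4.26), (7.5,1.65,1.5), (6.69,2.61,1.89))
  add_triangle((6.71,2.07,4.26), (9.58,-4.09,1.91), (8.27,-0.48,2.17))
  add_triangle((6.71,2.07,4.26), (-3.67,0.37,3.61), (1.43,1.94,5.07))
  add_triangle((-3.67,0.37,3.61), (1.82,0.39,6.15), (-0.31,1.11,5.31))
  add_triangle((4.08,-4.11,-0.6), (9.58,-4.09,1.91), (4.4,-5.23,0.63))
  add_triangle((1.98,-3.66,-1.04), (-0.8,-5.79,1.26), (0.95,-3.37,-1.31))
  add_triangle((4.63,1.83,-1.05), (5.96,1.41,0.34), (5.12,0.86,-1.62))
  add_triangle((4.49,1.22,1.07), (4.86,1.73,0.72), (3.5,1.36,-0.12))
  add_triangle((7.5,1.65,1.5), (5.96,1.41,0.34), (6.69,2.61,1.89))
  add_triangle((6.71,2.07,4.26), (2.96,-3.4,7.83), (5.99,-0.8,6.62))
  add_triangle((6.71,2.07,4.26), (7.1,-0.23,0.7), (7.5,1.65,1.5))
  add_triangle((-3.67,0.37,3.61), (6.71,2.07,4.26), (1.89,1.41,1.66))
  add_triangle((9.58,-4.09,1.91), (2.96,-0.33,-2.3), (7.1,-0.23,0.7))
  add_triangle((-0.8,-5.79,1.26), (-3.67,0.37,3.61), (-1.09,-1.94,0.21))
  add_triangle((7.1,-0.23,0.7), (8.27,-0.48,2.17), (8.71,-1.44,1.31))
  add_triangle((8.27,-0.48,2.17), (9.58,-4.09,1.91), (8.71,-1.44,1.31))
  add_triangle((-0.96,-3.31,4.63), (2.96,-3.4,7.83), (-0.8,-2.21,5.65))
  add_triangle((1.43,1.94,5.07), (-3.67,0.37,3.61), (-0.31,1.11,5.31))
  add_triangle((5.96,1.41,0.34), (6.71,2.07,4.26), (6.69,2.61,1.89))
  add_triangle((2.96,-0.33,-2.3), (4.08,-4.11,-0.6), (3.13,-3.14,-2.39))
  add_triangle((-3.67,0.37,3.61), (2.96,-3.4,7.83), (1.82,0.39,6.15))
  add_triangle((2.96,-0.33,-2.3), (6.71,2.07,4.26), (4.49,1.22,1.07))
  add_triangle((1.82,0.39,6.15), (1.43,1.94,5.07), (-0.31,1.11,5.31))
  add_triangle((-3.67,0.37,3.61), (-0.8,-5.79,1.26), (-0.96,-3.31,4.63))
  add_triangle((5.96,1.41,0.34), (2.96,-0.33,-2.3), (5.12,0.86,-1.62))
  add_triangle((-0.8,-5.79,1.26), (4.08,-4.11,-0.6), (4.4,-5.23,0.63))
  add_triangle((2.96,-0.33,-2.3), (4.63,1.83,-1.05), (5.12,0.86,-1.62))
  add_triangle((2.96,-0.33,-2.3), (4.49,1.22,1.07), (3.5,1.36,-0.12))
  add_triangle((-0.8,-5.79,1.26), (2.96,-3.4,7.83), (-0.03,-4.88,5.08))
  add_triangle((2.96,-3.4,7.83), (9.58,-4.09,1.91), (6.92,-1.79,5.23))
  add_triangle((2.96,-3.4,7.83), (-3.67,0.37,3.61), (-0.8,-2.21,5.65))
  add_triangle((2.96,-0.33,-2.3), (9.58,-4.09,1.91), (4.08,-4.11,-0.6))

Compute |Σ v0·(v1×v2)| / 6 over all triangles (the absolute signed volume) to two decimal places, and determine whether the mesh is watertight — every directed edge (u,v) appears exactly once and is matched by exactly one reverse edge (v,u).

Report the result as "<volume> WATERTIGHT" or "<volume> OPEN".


Per-triangle v0·(v1×v2)/6:
  t1: +1.7730
  t2: -0.6150
  t3: +0.6955
  t4: +3.2253
  t5: +2.1920
  t6: +10.0166
  t7: -2.3490
  t8: -0.7835
  t9: +4.5698
  t10: -0.8963
  t11: +6.1505
  t12: +4.3797
  t13: +4.9697
  t14: +9.8873
  t15: -2.6865
  t16: +66.0366
  t17: +2.0225
  t18: +1.9974
  t19: +4.9852
  t20: +24.9044
  t21: +22.9502
  t22: +1.0805
  t23: +11.1929
  t24: +9.1700
  t25: +0.9688
  t26: -0.6667
  t27: +2.4967
  t28: +4.6523
  t29: +3.7419
  t30: +10.1276
  t31: -2.9646
  t32: +3.4835
  t33: +6.6288
  t34: +2.3926
  t35: +1.8539
  t36: -0.1582
  t37: +1.2804
  t38: +4.0331
  t39: +6.0019
  t40: +4.7204
  t41: +11.8597
  t42: +3.6892
  t43: +1.7428
  t44: +3.9738
  t45: +5.8398
  t46: +2.1071
  t47: -3.2335
  t48: +3.4631
  t49: +18.8317
  t50: -1.7036
  t51: +3.0654
  t52: +12.2491
  t53: +1.0954
  t54: +5.1083
  t55: +0.9314
  t56: -1.7297
  t57: +8.8906
  t58: +26.5928
  t59: +5.8243
  t60: +13.0351
Σ = +355.0939 → |volume| = 355.09

Directed edges: 180 total, each appears once with its reverse present → watertight.

355.09 WATERTIGHT


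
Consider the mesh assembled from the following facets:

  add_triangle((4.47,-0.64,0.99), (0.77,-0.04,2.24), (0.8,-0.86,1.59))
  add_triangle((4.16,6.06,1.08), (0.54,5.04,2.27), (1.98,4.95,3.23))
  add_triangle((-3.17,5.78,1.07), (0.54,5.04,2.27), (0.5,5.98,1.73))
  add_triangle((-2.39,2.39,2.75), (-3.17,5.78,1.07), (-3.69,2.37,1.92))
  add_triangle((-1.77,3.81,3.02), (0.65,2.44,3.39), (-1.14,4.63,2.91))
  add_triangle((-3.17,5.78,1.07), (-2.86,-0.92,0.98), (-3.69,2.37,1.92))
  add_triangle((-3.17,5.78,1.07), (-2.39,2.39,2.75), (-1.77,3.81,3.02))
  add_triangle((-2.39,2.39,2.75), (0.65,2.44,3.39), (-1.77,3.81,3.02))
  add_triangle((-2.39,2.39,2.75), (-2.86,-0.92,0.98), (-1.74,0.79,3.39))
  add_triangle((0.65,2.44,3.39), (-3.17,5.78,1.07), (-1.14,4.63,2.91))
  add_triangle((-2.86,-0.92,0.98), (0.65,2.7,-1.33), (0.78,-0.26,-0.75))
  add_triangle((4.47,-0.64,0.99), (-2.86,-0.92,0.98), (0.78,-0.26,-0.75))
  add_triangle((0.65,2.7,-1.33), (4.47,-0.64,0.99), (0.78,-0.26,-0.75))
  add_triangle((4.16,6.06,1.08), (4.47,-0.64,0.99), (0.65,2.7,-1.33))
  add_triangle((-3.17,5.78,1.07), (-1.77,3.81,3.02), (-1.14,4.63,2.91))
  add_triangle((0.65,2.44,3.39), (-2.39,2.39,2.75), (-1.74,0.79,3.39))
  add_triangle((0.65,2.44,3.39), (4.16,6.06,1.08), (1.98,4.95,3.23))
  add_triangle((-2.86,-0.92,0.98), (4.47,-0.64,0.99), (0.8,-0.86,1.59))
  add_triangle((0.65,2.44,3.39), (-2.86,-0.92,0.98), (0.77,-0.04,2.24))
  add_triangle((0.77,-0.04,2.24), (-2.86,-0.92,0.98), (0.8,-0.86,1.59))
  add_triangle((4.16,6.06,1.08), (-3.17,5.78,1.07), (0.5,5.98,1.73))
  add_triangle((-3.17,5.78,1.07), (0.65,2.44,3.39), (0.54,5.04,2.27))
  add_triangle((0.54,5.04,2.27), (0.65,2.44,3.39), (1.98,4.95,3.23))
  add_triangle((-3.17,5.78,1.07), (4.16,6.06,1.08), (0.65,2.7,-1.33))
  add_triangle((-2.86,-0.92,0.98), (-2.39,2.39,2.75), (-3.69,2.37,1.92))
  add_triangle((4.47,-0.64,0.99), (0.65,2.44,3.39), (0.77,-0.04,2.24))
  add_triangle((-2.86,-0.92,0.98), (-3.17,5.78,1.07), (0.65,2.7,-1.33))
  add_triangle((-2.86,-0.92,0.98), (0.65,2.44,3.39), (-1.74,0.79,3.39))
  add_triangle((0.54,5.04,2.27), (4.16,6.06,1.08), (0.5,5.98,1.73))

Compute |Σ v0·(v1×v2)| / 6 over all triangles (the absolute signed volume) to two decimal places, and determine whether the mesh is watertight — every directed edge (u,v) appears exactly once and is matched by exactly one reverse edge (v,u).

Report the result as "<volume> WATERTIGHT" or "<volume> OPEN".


87.94 OPEN

Per-triangle v0·(v1×v2)/6:
  t1: +1.2232
  t2: +4.9591
  t3: +2.8852
  t4: +3.7733
  t5: +1.7953
  t6: +2.1524
  t7: +3.1168
  t8: +2.1521
  t9: +2.9642
  t10: -0.0289
  t11: +0.8428
  t12: +1.0922
  t13: +2.0830
  t14: +7.6387
  t15: +2.4882
  t16: +3.2742
  t17: +1.8018
  t18: +0.5033
  t19: +3.1580
  t20: +1.0779
  t21: +4.6435
  t22: +6.7919
  t23: +2.4632
  t24: +13.1057
  t25: +2.2870
  t26: +3.7355
  t27: +3.5696
  t28: -0.6466
  t29: +3.0359
Σ = +87.9385 → |volume| = 87.94

Directed edges: 87 total; 3 unmatched, e.g. (4.16,6.06,1.08)→(4.47,-0.64,0.99) → open.


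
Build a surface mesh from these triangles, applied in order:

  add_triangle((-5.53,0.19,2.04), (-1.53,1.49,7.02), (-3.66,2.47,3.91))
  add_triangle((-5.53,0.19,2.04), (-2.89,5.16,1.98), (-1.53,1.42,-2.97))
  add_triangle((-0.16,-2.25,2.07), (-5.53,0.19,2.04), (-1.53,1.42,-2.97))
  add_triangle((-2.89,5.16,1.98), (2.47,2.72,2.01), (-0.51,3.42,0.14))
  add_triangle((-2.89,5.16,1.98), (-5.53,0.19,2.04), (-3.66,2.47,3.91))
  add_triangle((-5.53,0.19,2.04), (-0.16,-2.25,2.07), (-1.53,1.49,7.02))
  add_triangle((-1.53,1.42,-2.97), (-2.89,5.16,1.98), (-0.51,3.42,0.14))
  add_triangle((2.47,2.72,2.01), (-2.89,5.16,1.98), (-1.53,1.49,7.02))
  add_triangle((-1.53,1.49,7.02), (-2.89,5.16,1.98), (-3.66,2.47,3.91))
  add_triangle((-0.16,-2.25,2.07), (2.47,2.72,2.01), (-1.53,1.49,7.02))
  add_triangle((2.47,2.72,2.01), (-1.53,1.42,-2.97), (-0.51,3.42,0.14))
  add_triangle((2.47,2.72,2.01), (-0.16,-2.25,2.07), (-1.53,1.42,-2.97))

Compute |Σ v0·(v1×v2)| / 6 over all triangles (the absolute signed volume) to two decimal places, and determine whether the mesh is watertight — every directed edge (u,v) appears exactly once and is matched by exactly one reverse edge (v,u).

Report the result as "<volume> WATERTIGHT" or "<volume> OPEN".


114.94 WATERTIGHT

Per-triangle v0·(v1×v2)/6:
  t1: +10.5567
  t2: +17.6373
  t3: +4.8129
  t4: +5.1941
  t5: +9.9652
  t6: +16.0842
  t7: +4.9892
  t8: +22.7234
  t9: +10.8532
  t10: +9.9316
  t11: +3.5368
  t12: -1.3396
Σ = +114.9450 → |volume| = 114.94

Directed edges: 36 total, each appears once with its reverse present → watertight.


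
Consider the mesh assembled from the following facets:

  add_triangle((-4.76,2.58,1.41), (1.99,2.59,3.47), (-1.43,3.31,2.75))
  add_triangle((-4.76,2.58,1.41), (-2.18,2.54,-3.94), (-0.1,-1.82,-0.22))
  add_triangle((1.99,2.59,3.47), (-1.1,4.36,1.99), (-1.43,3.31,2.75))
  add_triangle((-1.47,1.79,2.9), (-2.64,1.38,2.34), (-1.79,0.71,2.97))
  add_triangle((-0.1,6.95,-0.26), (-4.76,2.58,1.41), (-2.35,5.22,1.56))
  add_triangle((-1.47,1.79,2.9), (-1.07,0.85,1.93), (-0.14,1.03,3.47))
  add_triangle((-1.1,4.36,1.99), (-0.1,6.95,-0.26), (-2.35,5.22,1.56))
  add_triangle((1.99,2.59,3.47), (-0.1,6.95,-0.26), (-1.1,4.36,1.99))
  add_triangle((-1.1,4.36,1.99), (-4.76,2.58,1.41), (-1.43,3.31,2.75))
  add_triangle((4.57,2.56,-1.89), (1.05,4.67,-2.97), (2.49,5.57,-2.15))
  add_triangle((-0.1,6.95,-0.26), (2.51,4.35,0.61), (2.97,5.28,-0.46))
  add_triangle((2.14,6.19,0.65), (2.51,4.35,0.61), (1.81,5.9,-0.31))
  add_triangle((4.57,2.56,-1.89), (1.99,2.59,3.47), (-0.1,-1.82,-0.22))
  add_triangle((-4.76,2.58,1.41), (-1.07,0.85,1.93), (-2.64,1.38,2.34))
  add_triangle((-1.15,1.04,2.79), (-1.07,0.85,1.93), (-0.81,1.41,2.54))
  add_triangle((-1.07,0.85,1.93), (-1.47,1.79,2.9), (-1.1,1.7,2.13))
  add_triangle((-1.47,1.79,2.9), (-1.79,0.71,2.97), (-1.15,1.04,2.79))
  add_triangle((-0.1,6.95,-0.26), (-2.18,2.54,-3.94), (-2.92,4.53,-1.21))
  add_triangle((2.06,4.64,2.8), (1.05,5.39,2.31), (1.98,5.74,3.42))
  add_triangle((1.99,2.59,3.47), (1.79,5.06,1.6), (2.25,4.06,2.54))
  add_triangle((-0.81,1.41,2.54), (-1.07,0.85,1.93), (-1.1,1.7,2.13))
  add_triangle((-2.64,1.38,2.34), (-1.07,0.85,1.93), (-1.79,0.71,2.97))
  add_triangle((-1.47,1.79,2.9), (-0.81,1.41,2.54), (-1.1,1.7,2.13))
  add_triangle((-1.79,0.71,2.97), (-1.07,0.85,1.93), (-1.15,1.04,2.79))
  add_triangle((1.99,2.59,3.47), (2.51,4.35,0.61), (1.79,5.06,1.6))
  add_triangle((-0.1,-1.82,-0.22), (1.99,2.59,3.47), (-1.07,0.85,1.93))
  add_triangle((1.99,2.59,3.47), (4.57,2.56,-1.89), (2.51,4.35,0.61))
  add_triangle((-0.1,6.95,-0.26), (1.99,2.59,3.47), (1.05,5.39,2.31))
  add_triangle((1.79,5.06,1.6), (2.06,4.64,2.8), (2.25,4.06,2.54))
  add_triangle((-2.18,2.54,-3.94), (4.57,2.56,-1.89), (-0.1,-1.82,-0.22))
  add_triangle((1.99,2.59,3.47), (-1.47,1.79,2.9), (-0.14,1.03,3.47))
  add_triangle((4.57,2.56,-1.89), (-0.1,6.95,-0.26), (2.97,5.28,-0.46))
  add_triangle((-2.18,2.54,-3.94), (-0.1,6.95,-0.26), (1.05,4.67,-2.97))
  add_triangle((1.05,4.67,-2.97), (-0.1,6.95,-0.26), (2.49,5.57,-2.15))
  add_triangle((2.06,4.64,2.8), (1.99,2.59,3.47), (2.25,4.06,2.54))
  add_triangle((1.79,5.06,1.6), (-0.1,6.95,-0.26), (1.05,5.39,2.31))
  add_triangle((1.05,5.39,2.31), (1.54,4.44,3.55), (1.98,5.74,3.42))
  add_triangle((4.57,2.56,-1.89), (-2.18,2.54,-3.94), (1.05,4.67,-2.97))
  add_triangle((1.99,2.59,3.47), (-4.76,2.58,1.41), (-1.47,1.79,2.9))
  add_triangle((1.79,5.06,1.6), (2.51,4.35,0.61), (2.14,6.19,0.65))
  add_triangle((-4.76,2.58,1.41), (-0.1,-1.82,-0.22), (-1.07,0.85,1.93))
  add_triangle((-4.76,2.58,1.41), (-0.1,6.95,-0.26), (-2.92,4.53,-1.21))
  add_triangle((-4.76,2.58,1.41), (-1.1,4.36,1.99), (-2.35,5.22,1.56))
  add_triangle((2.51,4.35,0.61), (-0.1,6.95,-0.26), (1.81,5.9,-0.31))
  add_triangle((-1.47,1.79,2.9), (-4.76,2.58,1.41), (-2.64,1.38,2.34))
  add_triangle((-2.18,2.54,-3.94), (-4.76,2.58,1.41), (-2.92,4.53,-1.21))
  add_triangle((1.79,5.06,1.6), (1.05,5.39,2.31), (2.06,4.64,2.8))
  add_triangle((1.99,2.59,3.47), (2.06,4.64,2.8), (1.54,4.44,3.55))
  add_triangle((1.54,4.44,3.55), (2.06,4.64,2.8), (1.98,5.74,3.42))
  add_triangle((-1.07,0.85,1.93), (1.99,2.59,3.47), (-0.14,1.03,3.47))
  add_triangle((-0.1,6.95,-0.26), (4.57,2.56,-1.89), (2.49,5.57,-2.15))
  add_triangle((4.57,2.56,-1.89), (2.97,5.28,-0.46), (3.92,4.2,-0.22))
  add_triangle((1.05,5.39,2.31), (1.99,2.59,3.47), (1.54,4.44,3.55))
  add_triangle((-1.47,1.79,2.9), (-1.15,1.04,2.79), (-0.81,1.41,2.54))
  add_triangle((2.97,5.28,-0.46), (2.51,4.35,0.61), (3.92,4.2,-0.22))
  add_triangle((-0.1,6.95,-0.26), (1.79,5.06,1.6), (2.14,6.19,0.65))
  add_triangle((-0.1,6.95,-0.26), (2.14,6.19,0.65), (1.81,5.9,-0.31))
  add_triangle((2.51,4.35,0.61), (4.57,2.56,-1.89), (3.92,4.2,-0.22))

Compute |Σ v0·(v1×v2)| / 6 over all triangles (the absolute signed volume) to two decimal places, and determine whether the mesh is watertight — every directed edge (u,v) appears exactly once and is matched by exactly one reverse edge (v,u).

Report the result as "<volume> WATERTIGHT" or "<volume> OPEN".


157.97 WATERTIGHT

Per-triangle v0·(v1×v2)/6:
  t1: +1.3929
  t2: +7.0874
  t3: +3.3695
  t4: +0.7804
  t5: +5.6328
  t6: +0.3163
  t7: +3.5646
  t8: +9.3417
  t9: +3.5998
  t10: +4.5812
  t11: +3.5086
  t12: +0.9285
  t13: +5.4743
  t14: -0.3989
  t15: -0.0735
  t16: +0.0204
  t17: +0.2373
  t18: +10.1312
  t19: +0.3688
  t20: -0.6818
  t21: -0.1390
  t22: -0.2744
  t23: +0.0874
  t24: -0.0850
  t25: +2.8644
  t26: +2.0935
  t27: +7.7744
  t28: -1.2393
  t29: +0.4712
  t30: +7.2537
  t31: +2.3653
  t32: +4.9299
  t33: +11.9160
  t34: +5.8092
  t35: +0.6015
  t36: +3.0825
  t37: +0.6930
  t38: +7.7880
  t39: +3.9742
  t40: +1.1028
  t41: +2.3449
  t42: +10.6742
  t43: +2.6305
  t44: -1.9621
  t45: +1.3272
  t46: +8.4863
  t47: +1.1768
  t48: +1.2016
  t49: +0.3973
  t50: -1.2365
  t51: +5.0194
  t52: +2.6866
  t53: -0.7668
  t54: +0.1373
  t55: +1.3474
  t56: +2.7178
  t57: +2.1655
  t58: -0.6262
Σ = +157.9719 → |volume| = 157.97

Directed edges: 174 total, each appears once with its reverse present → watertight.


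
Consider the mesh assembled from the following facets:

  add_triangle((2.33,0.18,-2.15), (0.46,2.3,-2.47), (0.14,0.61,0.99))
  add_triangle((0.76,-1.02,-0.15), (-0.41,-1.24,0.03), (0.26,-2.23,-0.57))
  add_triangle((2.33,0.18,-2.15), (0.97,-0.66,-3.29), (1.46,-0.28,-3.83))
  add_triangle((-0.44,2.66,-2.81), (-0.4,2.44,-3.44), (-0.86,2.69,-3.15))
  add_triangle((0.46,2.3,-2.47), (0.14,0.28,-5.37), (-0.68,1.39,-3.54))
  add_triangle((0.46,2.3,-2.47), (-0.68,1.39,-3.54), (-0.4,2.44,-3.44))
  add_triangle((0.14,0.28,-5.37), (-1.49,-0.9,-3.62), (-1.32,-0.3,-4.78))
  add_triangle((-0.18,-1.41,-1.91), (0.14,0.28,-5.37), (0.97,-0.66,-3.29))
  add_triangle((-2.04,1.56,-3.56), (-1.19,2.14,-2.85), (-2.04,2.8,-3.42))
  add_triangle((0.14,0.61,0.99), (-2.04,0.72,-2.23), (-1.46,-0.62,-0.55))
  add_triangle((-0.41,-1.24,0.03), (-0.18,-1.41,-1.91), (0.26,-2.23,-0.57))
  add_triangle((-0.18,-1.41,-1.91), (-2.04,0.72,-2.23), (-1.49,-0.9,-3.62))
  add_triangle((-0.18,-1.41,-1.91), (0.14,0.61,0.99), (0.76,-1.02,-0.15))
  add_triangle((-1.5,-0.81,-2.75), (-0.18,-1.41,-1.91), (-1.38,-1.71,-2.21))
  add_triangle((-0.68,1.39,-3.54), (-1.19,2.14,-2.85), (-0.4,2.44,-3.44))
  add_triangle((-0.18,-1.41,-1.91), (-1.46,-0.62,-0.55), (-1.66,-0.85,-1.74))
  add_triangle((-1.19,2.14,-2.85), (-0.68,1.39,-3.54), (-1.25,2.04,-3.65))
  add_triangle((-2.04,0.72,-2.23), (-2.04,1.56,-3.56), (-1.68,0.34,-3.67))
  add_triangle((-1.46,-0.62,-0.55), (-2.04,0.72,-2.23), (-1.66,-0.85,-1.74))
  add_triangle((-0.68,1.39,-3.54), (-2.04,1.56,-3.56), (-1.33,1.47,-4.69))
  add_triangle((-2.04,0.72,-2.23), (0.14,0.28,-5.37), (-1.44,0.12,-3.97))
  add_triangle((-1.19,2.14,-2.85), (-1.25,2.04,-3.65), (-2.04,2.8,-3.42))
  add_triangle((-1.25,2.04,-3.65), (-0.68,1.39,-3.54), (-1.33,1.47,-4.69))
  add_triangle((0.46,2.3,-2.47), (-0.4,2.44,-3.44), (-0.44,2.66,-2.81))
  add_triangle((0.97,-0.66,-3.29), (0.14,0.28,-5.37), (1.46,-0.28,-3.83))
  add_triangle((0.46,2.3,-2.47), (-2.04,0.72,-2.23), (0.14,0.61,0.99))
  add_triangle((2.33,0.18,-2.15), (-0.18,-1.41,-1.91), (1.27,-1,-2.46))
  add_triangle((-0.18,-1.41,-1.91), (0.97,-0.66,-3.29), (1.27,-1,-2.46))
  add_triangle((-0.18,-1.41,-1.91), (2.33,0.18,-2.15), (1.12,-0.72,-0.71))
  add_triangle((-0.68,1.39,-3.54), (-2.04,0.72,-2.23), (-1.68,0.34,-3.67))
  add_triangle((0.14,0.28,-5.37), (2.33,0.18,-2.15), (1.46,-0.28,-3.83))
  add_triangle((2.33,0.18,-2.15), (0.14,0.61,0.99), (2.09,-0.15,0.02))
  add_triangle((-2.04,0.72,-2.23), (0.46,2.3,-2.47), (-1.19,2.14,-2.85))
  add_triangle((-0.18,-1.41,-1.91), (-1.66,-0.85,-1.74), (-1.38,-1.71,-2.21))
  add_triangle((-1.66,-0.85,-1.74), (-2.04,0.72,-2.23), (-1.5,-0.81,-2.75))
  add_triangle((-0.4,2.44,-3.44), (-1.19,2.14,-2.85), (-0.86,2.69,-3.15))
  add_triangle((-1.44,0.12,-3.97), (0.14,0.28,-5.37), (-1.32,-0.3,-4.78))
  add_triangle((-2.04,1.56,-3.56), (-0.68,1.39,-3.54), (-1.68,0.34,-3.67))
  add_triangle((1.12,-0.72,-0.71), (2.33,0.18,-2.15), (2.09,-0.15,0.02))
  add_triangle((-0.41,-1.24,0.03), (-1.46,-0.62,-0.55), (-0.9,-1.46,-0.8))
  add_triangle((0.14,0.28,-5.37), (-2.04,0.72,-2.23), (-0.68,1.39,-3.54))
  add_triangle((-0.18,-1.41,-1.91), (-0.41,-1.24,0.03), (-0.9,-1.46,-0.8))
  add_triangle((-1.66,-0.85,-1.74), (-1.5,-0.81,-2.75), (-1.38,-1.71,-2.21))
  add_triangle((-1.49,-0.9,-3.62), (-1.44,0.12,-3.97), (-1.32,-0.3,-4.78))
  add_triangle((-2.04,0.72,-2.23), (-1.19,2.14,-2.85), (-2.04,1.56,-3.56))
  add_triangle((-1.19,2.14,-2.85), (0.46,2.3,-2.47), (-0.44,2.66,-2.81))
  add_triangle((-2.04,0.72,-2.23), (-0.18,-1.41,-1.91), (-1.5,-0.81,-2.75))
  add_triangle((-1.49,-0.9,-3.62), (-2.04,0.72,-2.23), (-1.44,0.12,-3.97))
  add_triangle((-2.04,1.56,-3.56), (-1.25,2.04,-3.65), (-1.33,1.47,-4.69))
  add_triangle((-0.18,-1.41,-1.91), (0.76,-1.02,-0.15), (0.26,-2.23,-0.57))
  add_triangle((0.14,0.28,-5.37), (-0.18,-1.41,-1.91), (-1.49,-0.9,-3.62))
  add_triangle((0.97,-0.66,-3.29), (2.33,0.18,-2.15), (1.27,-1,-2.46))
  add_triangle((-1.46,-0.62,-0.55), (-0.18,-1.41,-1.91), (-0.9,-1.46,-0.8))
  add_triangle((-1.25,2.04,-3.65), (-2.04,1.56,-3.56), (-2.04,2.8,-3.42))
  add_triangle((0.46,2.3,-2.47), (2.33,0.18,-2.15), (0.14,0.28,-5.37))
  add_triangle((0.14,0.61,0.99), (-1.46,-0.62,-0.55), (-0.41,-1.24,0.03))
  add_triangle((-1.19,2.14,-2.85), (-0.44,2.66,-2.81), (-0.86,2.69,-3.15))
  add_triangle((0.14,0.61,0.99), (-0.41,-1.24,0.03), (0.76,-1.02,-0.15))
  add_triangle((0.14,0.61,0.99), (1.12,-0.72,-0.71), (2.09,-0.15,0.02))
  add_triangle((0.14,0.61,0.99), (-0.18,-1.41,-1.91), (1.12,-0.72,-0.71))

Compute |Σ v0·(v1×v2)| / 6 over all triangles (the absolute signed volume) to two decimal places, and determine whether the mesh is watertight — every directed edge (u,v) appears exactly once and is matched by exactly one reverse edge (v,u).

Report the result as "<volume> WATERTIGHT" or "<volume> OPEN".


30.91 WATERTIGHT

Per-triangle v0·(v1×v2)/6:
  t1: +1.4601
  t2: +0.1055
  t3: +0.3433
  t4: +0.1592
  t5: +1.9275
  t6: +0.3959
  t7: +0.6289
  t8: +1.3657
  t9: -0.3846
  t10: +0.5576
  t11: +0.3638
  t12: +0.1670
  t13: -0.0163
  t14: +0.4861
  t15: +0.5700
  t16: +0.2967
  t17: +0.1006
  t18: +0.6380
  t19: +0.4818
  t20: -0.3383
  t21: +0.9974
  t22: +0.1735
  t23: +0.2739
  t24: +0.3213
  t25: +0.6326
  t26: +1.3672
  t27: -0.1870
  t28: +0.5131
  t29: +0.8256
  t30: -0.9574
  t31: +1.0589
  t32: +0.5888
  t33: -0.4416
  t34: -0.1995
  t35: +0.5760
  t36: +0.1908
  t37: +0.6462
  t38: +0.9743
  t39: +0.5712
  t40: +0.1679
  t41: +1.8463
  t42: +0.2171
  t43: +0.3181
  t44: +0.3284
  t45: +0.3353
  t46: -0.2345
  t47: +0.2239
  t48: +0.8987
  t49: +0.6471
  t50: +0.3550
  t51: +1.9167
  t52: +0.6537
  t53: +0.3336
  t54: +0.6708
  t55: +4.3948
  t56: +0.2678
  t57: +0.0058
  t58: +0.2256
  t59: +0.0646
  t60: +0.0427
Σ = +30.9133 → |volume| = 30.91

Directed edges: 180 total, each appears once with its reverse present → watertight.


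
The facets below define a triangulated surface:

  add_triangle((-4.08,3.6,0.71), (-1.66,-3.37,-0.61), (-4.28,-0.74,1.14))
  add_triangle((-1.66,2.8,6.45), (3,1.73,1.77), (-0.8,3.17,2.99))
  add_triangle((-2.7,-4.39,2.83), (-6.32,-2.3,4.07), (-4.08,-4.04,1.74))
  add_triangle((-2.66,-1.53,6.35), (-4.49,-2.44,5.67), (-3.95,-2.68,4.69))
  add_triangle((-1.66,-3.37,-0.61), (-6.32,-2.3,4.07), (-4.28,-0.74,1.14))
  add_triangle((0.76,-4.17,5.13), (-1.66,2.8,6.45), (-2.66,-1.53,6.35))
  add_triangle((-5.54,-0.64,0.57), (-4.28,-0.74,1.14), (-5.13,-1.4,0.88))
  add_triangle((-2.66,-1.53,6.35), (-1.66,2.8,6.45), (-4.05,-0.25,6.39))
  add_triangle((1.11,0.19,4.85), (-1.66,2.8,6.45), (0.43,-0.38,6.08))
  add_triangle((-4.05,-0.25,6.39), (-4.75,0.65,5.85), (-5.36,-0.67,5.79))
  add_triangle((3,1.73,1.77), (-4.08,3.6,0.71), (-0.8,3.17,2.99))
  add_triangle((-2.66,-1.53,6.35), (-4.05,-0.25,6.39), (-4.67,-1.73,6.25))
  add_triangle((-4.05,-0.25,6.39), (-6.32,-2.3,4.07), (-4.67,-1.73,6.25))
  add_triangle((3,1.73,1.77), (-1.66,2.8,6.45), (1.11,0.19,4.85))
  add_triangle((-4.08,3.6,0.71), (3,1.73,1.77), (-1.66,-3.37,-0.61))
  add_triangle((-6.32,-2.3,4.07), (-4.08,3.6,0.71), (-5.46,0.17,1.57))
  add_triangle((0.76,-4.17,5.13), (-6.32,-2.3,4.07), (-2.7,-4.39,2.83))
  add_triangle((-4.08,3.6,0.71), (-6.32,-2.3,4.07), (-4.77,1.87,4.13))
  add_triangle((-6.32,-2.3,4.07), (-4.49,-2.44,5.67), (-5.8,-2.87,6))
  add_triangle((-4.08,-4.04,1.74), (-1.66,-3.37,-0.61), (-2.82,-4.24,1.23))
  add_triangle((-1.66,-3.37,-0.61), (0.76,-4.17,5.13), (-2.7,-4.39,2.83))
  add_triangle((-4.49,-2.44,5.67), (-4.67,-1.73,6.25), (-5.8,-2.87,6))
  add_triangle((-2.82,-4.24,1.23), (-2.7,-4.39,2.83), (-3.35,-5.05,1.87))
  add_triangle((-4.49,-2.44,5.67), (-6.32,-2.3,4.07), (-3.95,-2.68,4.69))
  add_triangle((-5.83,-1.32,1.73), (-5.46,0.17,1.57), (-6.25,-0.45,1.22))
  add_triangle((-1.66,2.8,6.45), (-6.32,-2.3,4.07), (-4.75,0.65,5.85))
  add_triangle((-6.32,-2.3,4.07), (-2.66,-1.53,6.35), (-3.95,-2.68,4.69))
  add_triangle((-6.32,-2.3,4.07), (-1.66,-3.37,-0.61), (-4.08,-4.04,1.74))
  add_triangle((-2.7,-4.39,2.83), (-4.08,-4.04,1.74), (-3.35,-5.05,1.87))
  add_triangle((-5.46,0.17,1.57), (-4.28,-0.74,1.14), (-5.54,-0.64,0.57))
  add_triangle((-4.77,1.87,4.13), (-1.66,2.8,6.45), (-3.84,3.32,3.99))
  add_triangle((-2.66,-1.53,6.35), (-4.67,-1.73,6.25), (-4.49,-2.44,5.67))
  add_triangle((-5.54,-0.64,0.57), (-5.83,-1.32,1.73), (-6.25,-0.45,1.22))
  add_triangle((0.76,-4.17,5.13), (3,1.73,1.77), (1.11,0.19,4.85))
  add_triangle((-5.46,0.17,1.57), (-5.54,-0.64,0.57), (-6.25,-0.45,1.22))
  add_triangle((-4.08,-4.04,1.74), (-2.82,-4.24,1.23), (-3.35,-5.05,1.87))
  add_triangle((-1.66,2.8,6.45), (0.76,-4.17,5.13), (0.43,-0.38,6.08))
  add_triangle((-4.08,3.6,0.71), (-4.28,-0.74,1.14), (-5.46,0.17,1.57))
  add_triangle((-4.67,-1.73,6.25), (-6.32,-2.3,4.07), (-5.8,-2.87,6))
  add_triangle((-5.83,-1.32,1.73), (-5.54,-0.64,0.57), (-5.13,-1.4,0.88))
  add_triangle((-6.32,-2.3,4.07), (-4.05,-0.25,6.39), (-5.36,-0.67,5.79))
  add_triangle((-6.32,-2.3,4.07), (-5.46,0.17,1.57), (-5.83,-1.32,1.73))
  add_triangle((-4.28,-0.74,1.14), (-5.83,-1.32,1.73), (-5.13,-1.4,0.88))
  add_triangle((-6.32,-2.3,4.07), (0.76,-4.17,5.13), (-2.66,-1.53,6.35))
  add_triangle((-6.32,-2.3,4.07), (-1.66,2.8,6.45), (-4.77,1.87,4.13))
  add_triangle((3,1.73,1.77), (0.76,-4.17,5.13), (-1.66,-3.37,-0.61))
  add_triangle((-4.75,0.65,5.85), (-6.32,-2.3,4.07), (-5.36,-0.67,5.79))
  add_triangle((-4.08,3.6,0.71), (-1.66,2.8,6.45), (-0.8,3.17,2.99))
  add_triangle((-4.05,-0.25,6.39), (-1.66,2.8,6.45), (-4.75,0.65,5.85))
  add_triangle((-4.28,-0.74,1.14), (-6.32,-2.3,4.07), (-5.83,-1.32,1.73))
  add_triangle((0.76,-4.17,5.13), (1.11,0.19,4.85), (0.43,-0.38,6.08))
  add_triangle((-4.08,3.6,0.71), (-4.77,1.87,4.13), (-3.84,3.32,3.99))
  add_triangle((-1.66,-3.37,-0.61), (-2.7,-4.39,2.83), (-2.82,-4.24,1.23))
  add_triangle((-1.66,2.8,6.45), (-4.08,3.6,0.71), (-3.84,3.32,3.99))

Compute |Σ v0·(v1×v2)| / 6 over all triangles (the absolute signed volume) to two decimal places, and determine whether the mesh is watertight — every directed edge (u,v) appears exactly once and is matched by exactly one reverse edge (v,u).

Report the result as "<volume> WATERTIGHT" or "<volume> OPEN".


212.26 WATERTIGHT

Per-triangle v0·(v1×v2)/6:
  t1: +4.0599
  t2: +6.9855
  t3: +6.1223
  t4: +1.2128
  t5: +6.1548
  t6: +16.6398
  t7: -0.4417
  t8: +7.7501
  t9: +3.5470
  t10: +2.0744
  t11: +4.6445
  t12: +3.1262
  t13: +4.3016
  t14: +9.5530
  t15: -4.8600
  t16: +6.0671
  t17: +15.0578
  t18: +12.9506
  t19: -0.2993
  t20: +1.3295
  t21: +7.5058
  t22: +0.8749
  t23: +0.0533
  t24: +1.8143
  t25: +0.8201
  t26: -3.4742
  t27: -4.7983
  t28: +1.9335
  t29: +1.4628
  t30: -0.7459
  t31: +6.0947
  t32: +1.8304
  t33: +0.6283
  t34: +8.6125
  t35: +0.1733
  t36: +0.4022
  t37: +6.9653
  t38: +0.6547
  t39: +2.5205
  t40: +0.6323
  t41: +2.0871
  t42: +2.9563
  t43: -0.1731
  t44: +18.3921
  t45: +16.6439
  t46: +4.7966
  t47: +2.0935
  t48: +7.7351
  t49: +5.6607
  t50: -0.3786
  t51: +3.1903
  t52: +5.1298
  t53: +0.8860
  t54: +3.3020
Σ = +212.2581 → |volume| = 212.26

Directed edges: 162 total, each appears once with its reverse present → watertight.


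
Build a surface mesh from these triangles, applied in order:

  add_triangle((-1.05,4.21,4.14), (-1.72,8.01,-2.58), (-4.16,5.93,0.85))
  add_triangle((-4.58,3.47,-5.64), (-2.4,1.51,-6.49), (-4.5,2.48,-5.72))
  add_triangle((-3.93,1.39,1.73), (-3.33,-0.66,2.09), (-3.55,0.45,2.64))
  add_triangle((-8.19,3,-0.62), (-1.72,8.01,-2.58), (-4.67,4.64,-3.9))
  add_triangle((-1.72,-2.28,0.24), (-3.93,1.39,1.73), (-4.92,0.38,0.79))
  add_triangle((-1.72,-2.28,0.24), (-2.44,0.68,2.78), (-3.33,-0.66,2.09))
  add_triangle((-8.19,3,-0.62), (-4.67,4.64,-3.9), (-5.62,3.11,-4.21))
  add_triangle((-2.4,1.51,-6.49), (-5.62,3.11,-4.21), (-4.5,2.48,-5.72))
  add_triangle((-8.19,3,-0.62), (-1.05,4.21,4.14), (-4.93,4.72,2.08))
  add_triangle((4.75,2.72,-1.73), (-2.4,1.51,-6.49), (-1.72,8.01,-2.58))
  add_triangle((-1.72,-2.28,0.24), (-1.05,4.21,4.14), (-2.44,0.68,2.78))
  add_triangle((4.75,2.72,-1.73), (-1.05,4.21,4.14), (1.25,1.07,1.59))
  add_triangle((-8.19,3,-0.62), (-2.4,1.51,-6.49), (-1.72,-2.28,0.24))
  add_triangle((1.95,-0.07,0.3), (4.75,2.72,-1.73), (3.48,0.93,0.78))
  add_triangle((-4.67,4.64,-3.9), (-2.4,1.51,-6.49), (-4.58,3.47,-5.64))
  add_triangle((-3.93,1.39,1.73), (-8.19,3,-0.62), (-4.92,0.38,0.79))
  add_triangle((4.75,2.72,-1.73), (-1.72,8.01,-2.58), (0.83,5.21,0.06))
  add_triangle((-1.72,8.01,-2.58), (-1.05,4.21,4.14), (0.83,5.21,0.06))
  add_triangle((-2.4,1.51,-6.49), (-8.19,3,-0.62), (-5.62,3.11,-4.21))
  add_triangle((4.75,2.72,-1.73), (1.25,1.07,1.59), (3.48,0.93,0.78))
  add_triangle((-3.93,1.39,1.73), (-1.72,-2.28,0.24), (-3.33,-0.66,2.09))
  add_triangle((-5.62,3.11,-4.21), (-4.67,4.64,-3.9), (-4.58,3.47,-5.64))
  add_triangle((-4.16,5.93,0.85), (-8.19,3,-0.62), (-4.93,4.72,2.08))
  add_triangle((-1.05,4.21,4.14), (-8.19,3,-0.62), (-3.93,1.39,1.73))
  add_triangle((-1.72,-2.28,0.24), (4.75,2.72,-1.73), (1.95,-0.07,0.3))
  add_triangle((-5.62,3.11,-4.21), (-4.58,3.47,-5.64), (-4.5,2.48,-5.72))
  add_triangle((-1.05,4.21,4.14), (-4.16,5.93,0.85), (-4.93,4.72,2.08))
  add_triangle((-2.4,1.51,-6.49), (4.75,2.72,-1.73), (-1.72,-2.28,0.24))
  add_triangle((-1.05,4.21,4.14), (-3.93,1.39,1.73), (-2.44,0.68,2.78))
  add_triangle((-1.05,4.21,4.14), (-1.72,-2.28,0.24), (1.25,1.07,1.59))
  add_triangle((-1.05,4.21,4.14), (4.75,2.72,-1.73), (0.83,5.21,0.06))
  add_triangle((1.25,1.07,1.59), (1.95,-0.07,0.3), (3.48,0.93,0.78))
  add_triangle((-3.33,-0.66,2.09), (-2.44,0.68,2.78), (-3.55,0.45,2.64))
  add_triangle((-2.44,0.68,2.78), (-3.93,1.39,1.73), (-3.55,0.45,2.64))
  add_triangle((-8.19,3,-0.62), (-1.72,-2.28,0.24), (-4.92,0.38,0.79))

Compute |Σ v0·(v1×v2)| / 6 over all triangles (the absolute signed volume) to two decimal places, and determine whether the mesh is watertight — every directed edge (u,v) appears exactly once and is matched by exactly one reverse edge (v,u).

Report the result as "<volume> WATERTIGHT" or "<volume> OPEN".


261.91 OPEN

Per-triangle v0·(v1×v2)/6:
  t1: +20.6420
  t2: +2.4655
  t3: +0.9674
  t4: +25.9302
  t5: +2.1421
  t6: +0.8016
  t7: +10.0432
  t8: -0.4451
  t9: +3.9745
  t10: +45.1180
  t11: +0.5637
  t12: +6.7365
  t13: +24.7391
  t14: +1.0735
  t15: +2.5371
  t16: +3.8574
  t17: +14.5987
  t18: +14.6371
  t19: +5.7943
  t20: +2.2949
  t21: +1.8033
  t22: +3.9017
  t23: +10.1209
  t24: +10.8724
  t25: +1.3988
  t26: +2.0795
  t27: +8.2984
  t28: +8.4326
  t29: +4.7300
  t30: +3.5054
  t31: +12.7046
  t32: +0.3906
  t33: +0.5334
  t34: +0.7710
  t35: +3.8988
Σ = +261.9129 → |volume| = 261.91

Directed edges: 105 total; 9 unmatched, e.g. (-1.72,8.01,-2.58)→(-4.16,5.93,0.85) → open.


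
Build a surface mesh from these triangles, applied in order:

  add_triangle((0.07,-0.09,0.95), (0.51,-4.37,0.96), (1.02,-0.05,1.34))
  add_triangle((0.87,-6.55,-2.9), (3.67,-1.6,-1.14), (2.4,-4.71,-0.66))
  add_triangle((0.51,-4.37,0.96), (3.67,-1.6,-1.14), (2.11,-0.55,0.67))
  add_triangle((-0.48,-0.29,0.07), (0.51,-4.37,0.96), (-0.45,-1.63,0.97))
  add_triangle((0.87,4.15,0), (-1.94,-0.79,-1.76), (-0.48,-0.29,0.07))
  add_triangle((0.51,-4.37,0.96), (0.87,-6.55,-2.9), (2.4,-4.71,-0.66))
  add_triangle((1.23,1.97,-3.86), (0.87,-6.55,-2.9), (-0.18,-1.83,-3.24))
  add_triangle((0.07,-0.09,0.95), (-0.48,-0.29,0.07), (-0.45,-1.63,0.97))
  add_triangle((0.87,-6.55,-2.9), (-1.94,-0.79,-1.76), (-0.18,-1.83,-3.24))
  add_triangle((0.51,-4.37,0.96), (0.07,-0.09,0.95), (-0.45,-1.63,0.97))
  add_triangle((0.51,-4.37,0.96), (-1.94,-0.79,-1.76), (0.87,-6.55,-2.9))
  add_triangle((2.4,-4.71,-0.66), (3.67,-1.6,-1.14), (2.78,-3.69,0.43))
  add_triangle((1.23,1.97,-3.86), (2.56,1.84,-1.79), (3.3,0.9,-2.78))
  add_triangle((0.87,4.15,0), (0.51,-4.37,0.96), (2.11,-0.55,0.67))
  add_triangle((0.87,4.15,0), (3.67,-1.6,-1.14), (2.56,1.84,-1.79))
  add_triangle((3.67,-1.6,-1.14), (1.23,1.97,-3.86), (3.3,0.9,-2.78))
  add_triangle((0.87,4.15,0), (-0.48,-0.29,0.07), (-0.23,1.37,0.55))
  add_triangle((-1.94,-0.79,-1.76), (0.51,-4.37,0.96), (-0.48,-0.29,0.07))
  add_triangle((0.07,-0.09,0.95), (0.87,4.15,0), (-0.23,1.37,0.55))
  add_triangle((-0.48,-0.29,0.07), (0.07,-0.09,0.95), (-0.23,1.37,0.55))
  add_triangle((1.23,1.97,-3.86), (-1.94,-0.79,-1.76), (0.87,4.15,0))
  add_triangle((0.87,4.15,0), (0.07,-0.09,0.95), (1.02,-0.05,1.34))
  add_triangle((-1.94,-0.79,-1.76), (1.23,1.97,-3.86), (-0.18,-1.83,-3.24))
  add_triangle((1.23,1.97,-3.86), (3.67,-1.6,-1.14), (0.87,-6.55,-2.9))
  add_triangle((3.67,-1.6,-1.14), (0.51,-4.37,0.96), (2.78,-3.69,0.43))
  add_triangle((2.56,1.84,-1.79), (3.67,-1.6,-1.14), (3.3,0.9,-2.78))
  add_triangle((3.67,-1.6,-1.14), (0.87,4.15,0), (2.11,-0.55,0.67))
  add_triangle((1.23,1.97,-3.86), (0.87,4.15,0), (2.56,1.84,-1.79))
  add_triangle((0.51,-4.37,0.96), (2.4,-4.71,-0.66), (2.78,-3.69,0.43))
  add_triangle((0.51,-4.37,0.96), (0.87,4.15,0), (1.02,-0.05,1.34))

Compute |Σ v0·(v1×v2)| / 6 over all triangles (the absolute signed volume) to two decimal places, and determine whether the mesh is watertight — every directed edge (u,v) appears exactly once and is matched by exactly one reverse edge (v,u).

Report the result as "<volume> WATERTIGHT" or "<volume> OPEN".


86.99 WATERTIGHT

Per-triangle v0·(v1×v2)/6:
  t1: +0.6295
  t2: +6.2159
  t3: +3.6156
  t4: +0.2261
  t5: +0.5962
  t6: +5.7170
  t7: +6.1422
  t8: +0.0948
  t9: +4.7729
  t10: +0.4603
  t11: +6.5708
  t12: +2.7692
  t13: +2.1029
  t14: +0.8167
  t15: +3.2446
  t16: +2.2849
  t17: +0.1344
  t18: +0.7329
  t19: +0.3737
  t20: +0.1214
  t21: +5.7319
  t22: +0.5947
  t23: +4.2878
  t24: +17.1585
  t25: -1.5865
  t26: +1.7501
  t27: +3.6108
  t28: +4.7934
  t29: +2.3869
  t30: +0.6375
Σ = +86.9871 → |volume| = 86.99

Directed edges: 90 total, each appears once with its reverse present → watertight.


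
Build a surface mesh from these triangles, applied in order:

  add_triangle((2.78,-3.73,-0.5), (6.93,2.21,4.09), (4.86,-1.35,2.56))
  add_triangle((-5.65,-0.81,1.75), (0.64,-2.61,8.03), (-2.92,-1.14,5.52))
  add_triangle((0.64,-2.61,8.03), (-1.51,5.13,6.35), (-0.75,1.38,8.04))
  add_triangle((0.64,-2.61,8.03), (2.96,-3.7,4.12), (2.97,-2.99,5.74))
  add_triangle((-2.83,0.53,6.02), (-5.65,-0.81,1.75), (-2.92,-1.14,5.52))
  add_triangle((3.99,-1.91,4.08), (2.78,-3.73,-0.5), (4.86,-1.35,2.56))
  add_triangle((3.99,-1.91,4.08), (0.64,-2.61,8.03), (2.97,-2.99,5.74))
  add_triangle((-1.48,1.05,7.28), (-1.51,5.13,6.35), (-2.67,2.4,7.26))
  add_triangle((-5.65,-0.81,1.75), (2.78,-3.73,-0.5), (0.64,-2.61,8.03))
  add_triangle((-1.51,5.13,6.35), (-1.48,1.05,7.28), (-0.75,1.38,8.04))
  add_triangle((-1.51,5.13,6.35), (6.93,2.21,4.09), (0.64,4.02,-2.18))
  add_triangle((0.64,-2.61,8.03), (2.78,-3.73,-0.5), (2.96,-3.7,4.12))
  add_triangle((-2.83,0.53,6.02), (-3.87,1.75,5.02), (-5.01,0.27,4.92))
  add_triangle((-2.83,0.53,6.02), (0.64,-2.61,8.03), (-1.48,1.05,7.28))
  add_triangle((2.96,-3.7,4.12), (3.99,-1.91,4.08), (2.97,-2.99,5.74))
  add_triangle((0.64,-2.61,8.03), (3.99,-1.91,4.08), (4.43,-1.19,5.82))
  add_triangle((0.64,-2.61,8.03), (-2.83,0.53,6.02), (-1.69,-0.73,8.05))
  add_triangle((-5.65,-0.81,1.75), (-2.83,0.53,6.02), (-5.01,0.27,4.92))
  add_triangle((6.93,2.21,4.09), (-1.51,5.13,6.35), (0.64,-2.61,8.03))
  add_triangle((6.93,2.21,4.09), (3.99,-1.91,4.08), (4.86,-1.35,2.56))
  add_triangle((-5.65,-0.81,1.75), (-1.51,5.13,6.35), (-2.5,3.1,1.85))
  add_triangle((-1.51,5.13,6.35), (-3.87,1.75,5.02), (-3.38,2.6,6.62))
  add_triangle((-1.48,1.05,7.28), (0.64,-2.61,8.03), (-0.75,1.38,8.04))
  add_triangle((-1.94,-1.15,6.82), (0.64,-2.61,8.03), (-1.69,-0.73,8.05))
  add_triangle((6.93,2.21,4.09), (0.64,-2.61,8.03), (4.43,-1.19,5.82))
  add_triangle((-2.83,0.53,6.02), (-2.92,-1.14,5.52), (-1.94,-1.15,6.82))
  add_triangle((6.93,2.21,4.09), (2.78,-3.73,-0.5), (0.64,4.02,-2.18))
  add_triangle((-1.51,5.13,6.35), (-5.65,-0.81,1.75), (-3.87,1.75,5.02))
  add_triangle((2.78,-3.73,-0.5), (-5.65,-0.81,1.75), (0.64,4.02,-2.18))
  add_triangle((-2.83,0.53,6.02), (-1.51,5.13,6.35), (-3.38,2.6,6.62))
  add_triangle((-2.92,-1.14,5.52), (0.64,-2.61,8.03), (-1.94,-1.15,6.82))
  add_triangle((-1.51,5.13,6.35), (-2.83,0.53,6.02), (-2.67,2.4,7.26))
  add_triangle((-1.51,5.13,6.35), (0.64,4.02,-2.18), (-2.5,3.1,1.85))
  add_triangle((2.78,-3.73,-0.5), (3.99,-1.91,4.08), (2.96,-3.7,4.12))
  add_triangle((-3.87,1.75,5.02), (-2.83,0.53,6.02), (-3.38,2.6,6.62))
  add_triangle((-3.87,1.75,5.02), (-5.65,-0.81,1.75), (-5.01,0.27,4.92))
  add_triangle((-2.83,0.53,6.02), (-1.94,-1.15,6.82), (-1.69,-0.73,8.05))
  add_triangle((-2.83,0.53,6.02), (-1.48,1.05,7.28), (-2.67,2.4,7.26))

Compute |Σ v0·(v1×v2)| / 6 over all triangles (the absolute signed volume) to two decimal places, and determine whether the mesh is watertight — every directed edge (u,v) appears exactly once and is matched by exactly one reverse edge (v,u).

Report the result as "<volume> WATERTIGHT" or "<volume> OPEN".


347.48 OPEN

Per-triangle v0·(v1×v2)/6:
  t1: +5.5261
  t2: +6.1533
  t3: +2.6158
  t4: +3.9788
  t5: +7.5609
  t6: +6.0151
  t7: +3.5512
  t8: +5.7458
  t9: +31.0704
  t10: +4.5812
  t11: +48.4920
  t12: +4.7997
  t13: +3.7869
  t14: +8.2761
  t15: +2.9637
  t16: +6.5408
  t17: -0.5969
  t18: +1.8186
  t19: +73.1329
  t20: +6.9114
  t21: +13.7412
  t22: +3.3776
  t23: +4.6517
  t24: +2.9418
  t25: +12.5853
  t26: +2.6364
  t27: +23.0730
  t28: +6.4721
  t29: +6.3690
  t30: +4.2143
  t31: +2.6224
  t32: +0.8011
  t33: +12.8110
  t34: +6.8192
  t35: +2.7046
  t36: +3.7542
  t37: +1.8505
  t38: +3.1266
Σ = +347.4757 → |volume| = 347.48

Directed edges: 114 total; 6 unmatched, e.g. (3.99,-1.91,4.08)→(4.43,-1.19,5.82) → open.


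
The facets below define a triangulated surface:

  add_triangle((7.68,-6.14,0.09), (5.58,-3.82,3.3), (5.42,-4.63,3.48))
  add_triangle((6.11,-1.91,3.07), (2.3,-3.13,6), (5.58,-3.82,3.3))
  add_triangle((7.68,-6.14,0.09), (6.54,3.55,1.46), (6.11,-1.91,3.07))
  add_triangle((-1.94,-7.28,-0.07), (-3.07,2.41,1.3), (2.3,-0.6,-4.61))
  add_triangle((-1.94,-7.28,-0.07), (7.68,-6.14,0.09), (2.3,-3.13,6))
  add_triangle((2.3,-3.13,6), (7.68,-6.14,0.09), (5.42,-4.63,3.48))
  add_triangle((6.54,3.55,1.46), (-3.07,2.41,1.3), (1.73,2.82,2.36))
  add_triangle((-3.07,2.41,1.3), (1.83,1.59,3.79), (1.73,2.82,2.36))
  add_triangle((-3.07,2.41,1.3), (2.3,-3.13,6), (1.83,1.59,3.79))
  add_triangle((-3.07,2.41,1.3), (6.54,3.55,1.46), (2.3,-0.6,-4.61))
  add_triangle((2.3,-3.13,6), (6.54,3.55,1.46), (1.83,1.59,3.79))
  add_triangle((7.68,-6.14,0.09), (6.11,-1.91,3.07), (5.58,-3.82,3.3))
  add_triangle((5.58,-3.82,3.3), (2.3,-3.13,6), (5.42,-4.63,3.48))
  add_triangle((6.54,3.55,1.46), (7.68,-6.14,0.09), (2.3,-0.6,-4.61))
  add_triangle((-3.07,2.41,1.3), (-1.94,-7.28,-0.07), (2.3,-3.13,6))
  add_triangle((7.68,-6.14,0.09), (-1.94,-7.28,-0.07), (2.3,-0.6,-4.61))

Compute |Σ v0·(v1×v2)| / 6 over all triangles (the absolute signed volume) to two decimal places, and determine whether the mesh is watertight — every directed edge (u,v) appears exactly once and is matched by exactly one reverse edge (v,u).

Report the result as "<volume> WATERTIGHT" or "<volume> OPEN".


343.64 OPEN

Per-triangle v0·(v1×v2)/6:
  t1: +4.0325
  t2: +9.0211
  t3: +28.4243
  t4: +16.9273
  t5: +67.5954
  t6: +3.3772
  t7: +4.6998
  t8: +4.9696
  t9: +13.8934
  t10: +18.7650
  t11: +19.7063
  t12: +9.8562
  t13: +3.5705
  t14: +54.2971
  t15: +32.0159
  t16: +52.4895
Σ = +343.6413 → |volume| = 343.64

Directed edges: 48 total; 6 unmatched, e.g. (6.11,-1.91,3.07)→(2.3,-3.13,6) → open.
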